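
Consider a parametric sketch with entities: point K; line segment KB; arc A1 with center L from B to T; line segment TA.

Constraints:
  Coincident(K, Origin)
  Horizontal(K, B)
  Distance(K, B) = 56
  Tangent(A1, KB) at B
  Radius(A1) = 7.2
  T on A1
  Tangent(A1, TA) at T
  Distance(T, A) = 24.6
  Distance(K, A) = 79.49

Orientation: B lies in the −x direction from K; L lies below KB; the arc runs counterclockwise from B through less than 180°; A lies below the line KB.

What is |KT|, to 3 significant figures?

62.0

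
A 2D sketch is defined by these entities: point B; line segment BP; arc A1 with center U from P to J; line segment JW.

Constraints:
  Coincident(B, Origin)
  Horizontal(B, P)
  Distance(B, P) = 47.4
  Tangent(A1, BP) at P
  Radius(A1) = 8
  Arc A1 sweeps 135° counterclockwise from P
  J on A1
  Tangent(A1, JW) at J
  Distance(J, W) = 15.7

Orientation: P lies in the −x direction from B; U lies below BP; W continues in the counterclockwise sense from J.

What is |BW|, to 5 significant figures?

48.716

B is at the origin; B and P share the same y with |BP| = 47.4 and P on the −x side, so P = (-47.400, 0.0000). A1 meets BP tangentially, so UP is at right angles to BP, so U = P + (0, -8) = (-47.400, -8.0000). On A1, P sits at bearing 90° from U; a 135° counterclockwise sweep puts J at bearing 225°, so J = U + 8.0·(cos 225°, sin 225°) = (-53.057, -13.657). Tangency of A1 to JW means the radius UJ is perpendicular to JW, so JW runs along (−sin 225°, cos 225°); with |JW| = 15.7, W = (-41.955, -24.758). Then |BW| = |W − B| = 48.716.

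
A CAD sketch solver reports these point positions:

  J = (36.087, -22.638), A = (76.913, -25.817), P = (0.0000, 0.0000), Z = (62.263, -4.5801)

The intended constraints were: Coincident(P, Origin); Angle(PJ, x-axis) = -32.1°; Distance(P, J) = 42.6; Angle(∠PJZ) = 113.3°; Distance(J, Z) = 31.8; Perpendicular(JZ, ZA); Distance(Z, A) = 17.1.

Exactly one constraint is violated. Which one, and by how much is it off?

Distance(Z, A) = 17.1 — off by 8.70.

P = (0.00, 0.00) ✓; PJ at -32.10° ✓; |PJ| = 42.60 ✓; ∠PJZ = 113.3° ✓; |JZ| = 31.80 ✓; ∠(JZ, ZA) = 90.00° ✓; |ZA| = 25.80 ✗.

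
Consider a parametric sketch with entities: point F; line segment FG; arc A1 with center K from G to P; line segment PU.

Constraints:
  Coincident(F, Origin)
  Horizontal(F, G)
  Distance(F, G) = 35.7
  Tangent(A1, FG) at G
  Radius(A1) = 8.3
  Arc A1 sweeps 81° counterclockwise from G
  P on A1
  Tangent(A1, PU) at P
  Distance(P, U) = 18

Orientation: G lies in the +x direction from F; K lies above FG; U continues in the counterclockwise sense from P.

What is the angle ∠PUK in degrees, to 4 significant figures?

24.75°

On A1, G sits at bearing -90° from K; an 81° counterclockwise sweep puts P at bearing -9°, so P = K + 8.3·(cos -9°, sin -9°) = (43.90, 7.002). The tangent condition forces KP to be normal to PU, so PU runs along (−sin -9°, cos -9°); with |PU| = 18.0, U = (46.71, 24.78). Then cos ∠PUK = UP·UK / (|UP||UK|), giving 24.75°.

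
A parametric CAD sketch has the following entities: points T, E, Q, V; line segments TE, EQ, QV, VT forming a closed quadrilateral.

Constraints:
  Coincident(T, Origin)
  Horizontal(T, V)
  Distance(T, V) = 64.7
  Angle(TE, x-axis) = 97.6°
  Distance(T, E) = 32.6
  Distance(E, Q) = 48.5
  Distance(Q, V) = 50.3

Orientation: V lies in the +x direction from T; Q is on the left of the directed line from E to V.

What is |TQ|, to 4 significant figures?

61.96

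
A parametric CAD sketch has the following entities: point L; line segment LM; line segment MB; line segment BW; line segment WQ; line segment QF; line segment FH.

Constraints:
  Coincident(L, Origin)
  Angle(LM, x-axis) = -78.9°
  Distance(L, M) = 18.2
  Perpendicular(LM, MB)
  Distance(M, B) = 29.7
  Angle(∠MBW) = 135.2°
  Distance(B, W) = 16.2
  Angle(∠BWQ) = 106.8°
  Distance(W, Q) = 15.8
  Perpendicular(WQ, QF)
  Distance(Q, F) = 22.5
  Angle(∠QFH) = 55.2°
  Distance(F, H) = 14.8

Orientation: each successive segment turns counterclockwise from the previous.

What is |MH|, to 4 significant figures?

28.24

L is at the origin; LM runs at -78.9° with length 18.2, so M = (3.504, -17.86). LM ⟂ MB, so MB runs at 11.10°; with |MB| = 29.7, B = (32.65, -12.14). ∠MBW = 135.2° gives BW at 55.90° from the x-axis; with |BW| = 16.2, W = (41.73, 1.273). ∠BWQ = 106.8° gives WQ at 129.1° from the x-axis; with |WQ| = 15.8, Q = (31.77, 13.53). WQ ⟂ QF, so QF runs at -140.9°; with |QF| = 22.5, F = (14.30, -0.6557). ∠QFH = 55.2° gives FH at -16.10° from the x-axis; with |FH| = 14.8, H = (28.52, -4.760). Then |MH| = |H − M| = 28.24.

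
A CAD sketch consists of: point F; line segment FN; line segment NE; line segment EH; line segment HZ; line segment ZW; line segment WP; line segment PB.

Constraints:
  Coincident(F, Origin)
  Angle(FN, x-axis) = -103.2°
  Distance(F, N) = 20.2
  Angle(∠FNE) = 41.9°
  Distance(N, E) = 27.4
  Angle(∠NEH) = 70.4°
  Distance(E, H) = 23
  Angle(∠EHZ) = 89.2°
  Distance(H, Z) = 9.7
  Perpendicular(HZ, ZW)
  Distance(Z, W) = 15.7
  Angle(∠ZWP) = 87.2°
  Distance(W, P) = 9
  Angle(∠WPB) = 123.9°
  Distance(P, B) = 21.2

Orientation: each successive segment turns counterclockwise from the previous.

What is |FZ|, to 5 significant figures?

6.5371

∠NEH = 70.4° gives EH at 144.50° from the x-axis; with |EH| = 23.0, H = (-0.86518, 9.3667). ∠EHZ = 89.2° gives HZ at -124.70° from the x-axis; with |HZ| = 9.7, Z = (-6.3872, 1.3919). Then |FZ| = |Z − F| = 6.5371.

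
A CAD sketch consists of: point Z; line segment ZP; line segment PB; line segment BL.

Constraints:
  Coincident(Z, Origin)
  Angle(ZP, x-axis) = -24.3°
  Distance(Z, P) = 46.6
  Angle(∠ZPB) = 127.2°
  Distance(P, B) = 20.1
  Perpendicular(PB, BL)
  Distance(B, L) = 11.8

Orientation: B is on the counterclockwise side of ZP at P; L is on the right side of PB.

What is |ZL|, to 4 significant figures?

68.73

Z is at the origin; ZP runs at -24.3° with length 46.6, so P = 46.6·(cos -24.3°, sin -24.3°) = (42.47, -19.18). ∠ZPB = 127.2°, so PB runs at -24.3° + (180° − 127.2°) = 28.50° from the x-axis; with |PB| = 20.1, B = P + 20.1·(cos 28.50°, sin 28.50°) = (60.14, -9.586). The perpendicularity gives BL at right angles to PB; with |BL| = 11.8 on the right of PB, L = B + 11.8·(0.4772, -0.8788) = (65.77, -19.96). Then |ZL| = |L − Z| = 68.73.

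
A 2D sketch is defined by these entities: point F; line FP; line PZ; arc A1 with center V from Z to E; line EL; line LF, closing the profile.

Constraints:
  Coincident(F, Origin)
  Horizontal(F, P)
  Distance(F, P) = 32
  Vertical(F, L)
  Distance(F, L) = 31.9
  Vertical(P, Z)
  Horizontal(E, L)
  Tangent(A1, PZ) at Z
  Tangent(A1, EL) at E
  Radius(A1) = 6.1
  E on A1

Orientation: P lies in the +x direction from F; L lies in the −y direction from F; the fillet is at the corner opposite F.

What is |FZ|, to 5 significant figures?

41.105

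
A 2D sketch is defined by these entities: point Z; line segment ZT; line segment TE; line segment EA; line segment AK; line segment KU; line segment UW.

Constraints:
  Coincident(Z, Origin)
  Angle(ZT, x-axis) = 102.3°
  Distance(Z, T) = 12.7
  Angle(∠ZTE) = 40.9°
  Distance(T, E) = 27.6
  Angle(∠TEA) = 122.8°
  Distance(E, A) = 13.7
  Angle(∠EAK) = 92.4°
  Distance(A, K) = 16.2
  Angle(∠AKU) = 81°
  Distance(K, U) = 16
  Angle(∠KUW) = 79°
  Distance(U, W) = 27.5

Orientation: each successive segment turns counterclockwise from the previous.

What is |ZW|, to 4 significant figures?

32.92

Z is at the origin; ZT runs at 102.3° with length 12.7, so T = (-2.705, 12.41). ∠ZTE = 40.9° gives TE at -118.6° from the x-axis; with |TE| = 27.6, E = (-15.92, -11.82). ∠TEA = 122.8° gives EA at -61.40° from the x-axis; with |EA| = 13.7, A = (-9.359, -23.85). ∠EAK = 92.4° gives AK at 26.20° from the x-axis; with |AK| = 16.2, K = (5.176, -16.70). ∠AKU = 81.0° gives KU at 125.2° from the x-axis; with |KU| = 16.0, U = (-4.047, -3.626). ∠KUW = 79.0° gives UW at -133.8° from the x-axis; with |UW| = 27.5, W = (-23.08, -23.47). Then |ZW| = |W − Z| = 32.92.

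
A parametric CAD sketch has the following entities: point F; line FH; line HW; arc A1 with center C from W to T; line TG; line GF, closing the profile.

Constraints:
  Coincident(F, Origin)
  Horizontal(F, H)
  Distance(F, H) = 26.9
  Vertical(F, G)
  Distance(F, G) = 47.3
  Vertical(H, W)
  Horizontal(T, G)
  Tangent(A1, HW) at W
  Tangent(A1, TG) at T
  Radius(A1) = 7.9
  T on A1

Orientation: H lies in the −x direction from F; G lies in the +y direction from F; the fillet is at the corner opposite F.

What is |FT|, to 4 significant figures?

50.97

F is at the origin; F and H share the same y with |FH| = 26.9 and H on the −x side, so H = (-26.90, 0.000). FG is vertical with |FG| = 47.3 and G on the +y side, so G = (0.000, 47.30). The virtual corner opposite F is at (-26.90, 47.30). Since A1 is tangent to HW there, CW ⟂ HW and tangency of A1 to TG means the radius CT is perpendicular to TG, with radius 7.9, so the center C sits 7.9 in from both sides at C = (-19.00, 39.40). That places the tangent points at W = (-26.90, 39.40) on HW and T = (-19.00, 47.30) on TG. Then |FT| = |T − F| = 50.97.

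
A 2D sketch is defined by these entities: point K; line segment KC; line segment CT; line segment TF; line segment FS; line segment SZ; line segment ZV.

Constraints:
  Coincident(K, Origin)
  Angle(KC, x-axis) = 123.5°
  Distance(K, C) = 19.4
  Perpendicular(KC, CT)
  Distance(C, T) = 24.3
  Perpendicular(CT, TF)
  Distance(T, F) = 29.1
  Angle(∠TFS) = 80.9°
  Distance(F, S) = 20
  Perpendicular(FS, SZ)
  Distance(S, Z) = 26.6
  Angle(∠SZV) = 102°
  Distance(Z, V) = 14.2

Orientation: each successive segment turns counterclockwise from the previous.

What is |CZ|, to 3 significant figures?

8.76

∠TFS = 80.9° gives FS at 42.6° from the x-axis; with |FS| = 20.0, S = (-0.188, -7.96). The perpendicularity gives SZ at right angles to FS, so SZ runs at 133°; with |SZ| = 26.6, Z = (-18.2, 11.6). Then |CZ| = |Z − C| = 8.76.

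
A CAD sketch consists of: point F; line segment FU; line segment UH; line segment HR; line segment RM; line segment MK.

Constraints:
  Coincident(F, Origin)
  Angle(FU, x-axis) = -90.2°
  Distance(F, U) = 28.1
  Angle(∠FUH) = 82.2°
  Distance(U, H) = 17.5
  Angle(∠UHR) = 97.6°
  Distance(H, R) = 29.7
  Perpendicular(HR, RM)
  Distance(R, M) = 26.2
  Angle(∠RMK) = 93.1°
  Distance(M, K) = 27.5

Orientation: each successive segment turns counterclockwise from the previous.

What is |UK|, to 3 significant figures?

11.3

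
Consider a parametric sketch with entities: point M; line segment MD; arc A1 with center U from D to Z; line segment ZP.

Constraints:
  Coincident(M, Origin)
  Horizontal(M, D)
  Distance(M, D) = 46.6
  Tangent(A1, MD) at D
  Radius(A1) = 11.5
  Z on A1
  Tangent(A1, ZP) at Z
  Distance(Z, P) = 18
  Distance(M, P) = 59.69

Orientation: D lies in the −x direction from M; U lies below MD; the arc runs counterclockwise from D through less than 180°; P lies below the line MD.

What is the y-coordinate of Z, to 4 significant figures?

-16.06

Checks: |UZ| = 11.50 ✓; ∠(UZ, ZP) = 90.00° ✓; |ZP| = 18.00 ✓; |MP| = 59.69 ✓.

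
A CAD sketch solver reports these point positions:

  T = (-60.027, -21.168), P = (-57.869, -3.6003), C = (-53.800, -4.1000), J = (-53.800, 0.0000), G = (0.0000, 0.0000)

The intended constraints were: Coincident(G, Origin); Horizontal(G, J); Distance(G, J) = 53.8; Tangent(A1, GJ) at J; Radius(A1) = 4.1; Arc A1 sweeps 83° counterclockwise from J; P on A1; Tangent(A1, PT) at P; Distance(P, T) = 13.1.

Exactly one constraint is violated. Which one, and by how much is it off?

Distance(P, T) = 13.1 — off by 4.60.

G = (0.00, 0.00) ✓; G.y = 0.00, J.y = 0.00 ✓; |GJ| = 53.80 ✓; ∠(CJ, JG) = 90.00° ✓; |CJ| = 4.100 ✓; bearing(C→P) − bearing(C→J) = 83.00° ✓; |CP| = 4.100 ✓; ∠(CP, PT) = 90.00° ✓; |PT| = 17.70 ✗.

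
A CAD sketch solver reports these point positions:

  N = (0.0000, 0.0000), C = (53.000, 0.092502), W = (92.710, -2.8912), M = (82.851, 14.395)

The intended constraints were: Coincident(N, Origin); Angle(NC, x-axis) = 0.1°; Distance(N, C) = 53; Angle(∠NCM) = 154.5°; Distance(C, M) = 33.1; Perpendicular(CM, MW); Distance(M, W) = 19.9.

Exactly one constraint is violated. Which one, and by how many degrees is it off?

Perpendicular(CM, MW) — off by 4.10°.

N = (0.00, 0.00) ✓; NC at 0.1000° ✓; |NC| = 53.00 ✓; ∠NCM = 154.5° ✓; |CM| = 33.10 ✓; ∠(CM, MW) = 85.90° ✗; |MW| = 19.90 ✓.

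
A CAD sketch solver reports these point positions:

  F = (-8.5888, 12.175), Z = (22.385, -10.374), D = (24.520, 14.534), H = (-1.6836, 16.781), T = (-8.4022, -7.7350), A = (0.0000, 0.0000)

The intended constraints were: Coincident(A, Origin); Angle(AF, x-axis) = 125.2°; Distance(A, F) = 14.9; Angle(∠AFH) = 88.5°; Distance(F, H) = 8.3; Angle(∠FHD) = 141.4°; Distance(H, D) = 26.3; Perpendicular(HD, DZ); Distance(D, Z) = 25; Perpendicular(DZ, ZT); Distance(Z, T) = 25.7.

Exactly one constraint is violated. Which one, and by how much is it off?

Distance(Z, T) = 25.7 — off by 5.20.

A = (0.00, 0.00) ✓; AF at 125.2° ✓; |AF| = 14.90 ✓; ∠AFH = 88.50° ✓; |FH| = 8.300 ✓; ∠FHD = 141.4° ✓; |HD| = 26.30 ✓; ∠(HD, DZ) = 90.00° ✓; |DZ| = 25.00 ✓; ∠(DZ, ZT) = 90.00° ✓; |ZT| = 30.90 ✗.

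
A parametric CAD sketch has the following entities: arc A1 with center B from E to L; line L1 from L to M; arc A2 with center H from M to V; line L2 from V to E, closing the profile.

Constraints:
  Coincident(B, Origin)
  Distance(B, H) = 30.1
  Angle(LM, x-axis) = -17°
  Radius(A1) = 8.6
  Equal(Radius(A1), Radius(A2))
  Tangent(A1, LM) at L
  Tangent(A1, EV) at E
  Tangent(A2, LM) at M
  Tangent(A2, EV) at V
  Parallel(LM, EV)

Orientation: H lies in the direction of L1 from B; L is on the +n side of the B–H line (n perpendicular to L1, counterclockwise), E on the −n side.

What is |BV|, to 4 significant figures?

31.30

The slot axis is L1's direction at -17.0°, so u = (cos -17.0°, sin -17.0°) = (0.9563, -0.2924) and n = (−sin -17.0°, cos -17.0°) = (0.2924, 0.9563). B is at the origin and H lies 30.1 along u from B, so H = 30.1·u = (28.78, -8.800). Tangency of A1 to both parallel lines with radius 8.6 puts L and E at B ± 8.6·n: L = (2.514, 8.224), E = (-2.514, -8.224). Equal radii place M and V the same way about H: M = H + 8.6·n = (31.30, -0.5762), V = H − 8.6·n = (26.27, -17.02). Then |BV| = |V − B| = 31.30.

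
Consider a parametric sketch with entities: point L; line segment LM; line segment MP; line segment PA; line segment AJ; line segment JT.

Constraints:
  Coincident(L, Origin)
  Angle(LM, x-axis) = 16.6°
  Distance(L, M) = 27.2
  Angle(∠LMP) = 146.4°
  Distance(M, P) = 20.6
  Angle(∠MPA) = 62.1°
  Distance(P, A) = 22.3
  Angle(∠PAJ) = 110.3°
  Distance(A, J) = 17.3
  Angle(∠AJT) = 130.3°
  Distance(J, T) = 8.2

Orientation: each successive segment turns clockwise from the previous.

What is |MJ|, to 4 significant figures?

18.77

L is at the origin; LM runs at 16.6° with length 27.2, so M = (26.07, 7.771). ∠LMP = 146.4° gives MP at -17.00° from the x-axis; with |MP| = 20.6, P = (45.77, 1.748). ∠MPA = 62.1° gives PA at -134.9° from the x-axis; with |PA| = 22.3, A = (30.03, -14.05). ∠PAJ = 110.3° gives AJ at 155.4° from the x-axis; with |AJ| = 17.3, J = (14.30, -6.846). Then |MJ| = |J − M| = 18.77.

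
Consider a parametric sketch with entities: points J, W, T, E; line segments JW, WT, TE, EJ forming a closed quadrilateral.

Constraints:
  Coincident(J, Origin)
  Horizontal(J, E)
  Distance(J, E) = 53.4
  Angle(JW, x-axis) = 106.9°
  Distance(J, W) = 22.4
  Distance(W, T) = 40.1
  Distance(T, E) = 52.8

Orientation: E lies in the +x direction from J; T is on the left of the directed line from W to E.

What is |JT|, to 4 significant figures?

51.97

Checks: |WT| = 40.10 ✓; |TE| = 52.80 ✓.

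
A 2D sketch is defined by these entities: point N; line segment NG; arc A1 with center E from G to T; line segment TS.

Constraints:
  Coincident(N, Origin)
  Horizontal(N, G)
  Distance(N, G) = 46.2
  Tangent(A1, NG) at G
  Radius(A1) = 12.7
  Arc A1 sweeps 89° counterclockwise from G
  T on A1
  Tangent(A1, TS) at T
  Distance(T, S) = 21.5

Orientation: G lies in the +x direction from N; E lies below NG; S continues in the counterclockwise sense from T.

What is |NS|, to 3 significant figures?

47.5

N is at the origin; NG is horizontal with |NG| = 46.2 and G on the +x side, so G = (46.2, 0.00). A1 meets NG tangentially, so EG is at right angles to NG, so E = G + (0, -12.7) = (46.2, -12.7). On A1, G sits at bearing 90° from E; an 89° counterclockwise sweep puts T at bearing 179°, so T = E + 12.7·(cos 179°, sin 179°) = (33.5, -12.5). The tangent condition forces ET to be normal to TS, so TS runs along (−sin 179°, cos 179°); with |TS| = 21.5, S = (33.1, -34.0). Then |NS| = |S − N| = 47.5.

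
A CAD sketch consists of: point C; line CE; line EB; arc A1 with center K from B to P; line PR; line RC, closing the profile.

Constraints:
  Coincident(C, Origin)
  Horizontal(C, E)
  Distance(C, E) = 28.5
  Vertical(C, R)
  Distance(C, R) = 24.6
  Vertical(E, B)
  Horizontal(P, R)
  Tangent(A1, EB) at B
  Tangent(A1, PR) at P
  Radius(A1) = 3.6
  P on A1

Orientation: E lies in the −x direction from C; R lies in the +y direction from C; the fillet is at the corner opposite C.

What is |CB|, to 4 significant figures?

35.40

The virtual corner opposite C is at (-28.50, 24.60). Tangency of A1 to EB means the radius KB is perpendicular to EB and since A1 is tangent to PR there, KP ⟂ PR, with radius 3.6, so the center K sits 3.6 in from both sides at K = (-24.90, 21.00). That places the tangent points at B = (-28.50, 21.00) on EB and P = (-24.90, 24.60) on PR. Then |CB| = |B − C| = 35.40.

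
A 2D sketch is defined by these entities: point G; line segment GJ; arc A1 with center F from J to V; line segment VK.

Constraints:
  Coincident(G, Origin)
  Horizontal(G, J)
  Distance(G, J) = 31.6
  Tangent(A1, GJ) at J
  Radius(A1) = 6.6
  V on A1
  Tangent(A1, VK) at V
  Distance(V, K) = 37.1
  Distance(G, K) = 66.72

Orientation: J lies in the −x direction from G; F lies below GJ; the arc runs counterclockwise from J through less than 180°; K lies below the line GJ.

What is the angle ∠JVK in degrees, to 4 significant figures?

151.5°

G is at the origin; GJ is horizontal with |GJ| = 31.6 and J on the −x side, so J = (-31.60, 0.000). Since A1 is tangent to GJ there, FJ ⟂ GJ, so F = J + (0, -6.6) = (-31.60, -6.600). Since FV ⟂ VK (tangency), |FK| = √(6.6² + 37.1²) = 37.68 regardless of where V sits on A1. So K lies on both circle(G, 66.72) and circle(F, 37.68); the below-GJ intersection is K = (-57.33, -34.13). V is the foot of the tangent from K: V = (-37.14, -3.008).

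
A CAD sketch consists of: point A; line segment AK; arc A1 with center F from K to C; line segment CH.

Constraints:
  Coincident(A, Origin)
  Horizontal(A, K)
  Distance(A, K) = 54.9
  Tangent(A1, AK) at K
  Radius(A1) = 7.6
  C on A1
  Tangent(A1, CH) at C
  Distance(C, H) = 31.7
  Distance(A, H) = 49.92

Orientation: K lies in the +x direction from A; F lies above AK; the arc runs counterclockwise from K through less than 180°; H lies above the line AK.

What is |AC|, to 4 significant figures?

61.40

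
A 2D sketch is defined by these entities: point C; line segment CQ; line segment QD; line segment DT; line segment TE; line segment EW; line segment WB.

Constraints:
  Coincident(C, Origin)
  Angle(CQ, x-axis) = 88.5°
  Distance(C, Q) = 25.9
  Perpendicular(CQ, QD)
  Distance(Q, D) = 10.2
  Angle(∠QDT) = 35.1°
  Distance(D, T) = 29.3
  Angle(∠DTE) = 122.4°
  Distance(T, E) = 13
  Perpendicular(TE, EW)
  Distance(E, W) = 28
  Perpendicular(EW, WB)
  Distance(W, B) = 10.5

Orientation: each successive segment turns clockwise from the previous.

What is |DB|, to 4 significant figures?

18.49

C is at the origin; CQ runs at 88.5° with length 25.9, so Q = (0.6780, 25.89). The perpendicularity gives QD at right angles to CQ, so QD runs at -1.500°; with |QD| = 10.2, D = (10.87, 25.62). ∠QDT = 35.1° gives DT at -146.4° from the x-axis; with |DT| = 29.3, T = (-13.53, 9.410). ∠DTE = 122.4° gives TE at 156.0° from the x-axis; with |TE| = 13.0, E = (-25.41, 14.70). The perpendicularity gives EW at right angles to TE, so EW runs at 66.00°; with |EW| = 28.0, W = (-14.02, 40.28). The perpendicularity gives WB at right angles to EW, so WB runs at -24.00°; with |WB| = 10.5, B = (-4.425, 36.01). Then |DB| = |B − D| = 18.49.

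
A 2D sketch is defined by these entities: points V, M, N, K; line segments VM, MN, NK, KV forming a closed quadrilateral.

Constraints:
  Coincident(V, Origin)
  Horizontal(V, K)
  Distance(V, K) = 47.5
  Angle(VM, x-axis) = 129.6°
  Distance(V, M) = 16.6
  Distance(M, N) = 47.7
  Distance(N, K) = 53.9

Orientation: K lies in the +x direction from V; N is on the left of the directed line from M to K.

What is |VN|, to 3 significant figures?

52.4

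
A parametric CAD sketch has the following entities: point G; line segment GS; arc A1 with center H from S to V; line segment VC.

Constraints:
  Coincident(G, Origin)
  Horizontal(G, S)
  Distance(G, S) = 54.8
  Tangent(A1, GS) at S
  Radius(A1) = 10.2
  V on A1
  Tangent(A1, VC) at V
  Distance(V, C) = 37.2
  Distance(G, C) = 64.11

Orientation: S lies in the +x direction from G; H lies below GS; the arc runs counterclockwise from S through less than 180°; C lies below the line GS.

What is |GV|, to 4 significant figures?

45.69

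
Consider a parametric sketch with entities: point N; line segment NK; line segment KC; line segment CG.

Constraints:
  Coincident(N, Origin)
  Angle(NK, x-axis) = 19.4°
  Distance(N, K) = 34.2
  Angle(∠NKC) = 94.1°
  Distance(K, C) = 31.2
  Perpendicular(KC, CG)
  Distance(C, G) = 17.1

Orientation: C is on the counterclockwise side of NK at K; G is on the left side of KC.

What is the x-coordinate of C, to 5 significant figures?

24.025

N is at the origin; NK runs at 19.4° with length 34.2, so K = 34.2·(cos 19.4°, sin 19.4°) = (32.258, 11.360). ∠NKC = 94.1°, so KC runs at 19.4° + (180° − 94.1°) = 105.30° from the x-axis; with |KC| = 31.2, C = K + 31.2·(cos 105.30°, sin 105.30°) = (24.025, 41.454). So C.x = 24.025.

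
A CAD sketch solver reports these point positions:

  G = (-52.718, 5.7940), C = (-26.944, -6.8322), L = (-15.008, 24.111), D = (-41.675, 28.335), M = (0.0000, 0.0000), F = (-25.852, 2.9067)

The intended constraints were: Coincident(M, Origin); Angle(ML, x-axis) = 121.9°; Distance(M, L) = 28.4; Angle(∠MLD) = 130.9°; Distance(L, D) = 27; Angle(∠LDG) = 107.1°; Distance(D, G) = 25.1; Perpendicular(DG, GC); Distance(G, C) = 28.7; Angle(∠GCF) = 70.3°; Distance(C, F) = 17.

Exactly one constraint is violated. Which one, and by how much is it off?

Distance(C, F) = 17 — off by 7.20.

M = (0.00, 0.00) ✓; ML at 121.9° ✓; |ML| = 28.40 ✓; ∠MLD = 130.9° ✓; |LD| = 27.00 ✓; ∠LDG = 107.1° ✓; |DG| = 25.10 ✓; ∠(DG, GC) = 90.00° ✓; |GC| = 28.70 ✓; ∠GCF = 70.30° ✓; |CF| = 9.800 ✗.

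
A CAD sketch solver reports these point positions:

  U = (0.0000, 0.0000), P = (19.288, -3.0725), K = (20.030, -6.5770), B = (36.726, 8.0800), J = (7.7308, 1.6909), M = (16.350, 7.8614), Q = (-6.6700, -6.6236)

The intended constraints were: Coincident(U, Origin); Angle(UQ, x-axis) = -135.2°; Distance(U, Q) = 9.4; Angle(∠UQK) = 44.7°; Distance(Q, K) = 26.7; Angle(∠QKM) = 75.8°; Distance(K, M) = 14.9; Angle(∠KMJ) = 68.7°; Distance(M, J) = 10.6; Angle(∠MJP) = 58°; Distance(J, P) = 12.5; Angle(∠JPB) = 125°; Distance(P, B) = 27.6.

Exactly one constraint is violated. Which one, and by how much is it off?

Distance(P, B) = 27.6 — off by 6.90.

U = (0.00, 0.00) ✓; UQ at -135.2° ✓; |UQ| = 9.400 ✓; ∠UQK = 44.70° ✓; |QK| = 26.70 ✓; ∠QKM = 75.80° ✓; |KM| = 14.90 ✓; ∠KMJ = 68.70° ✓; |MJ| = 10.60 ✓; ∠MJP = 58.00° ✓; |JP| = 12.50 ✓; ∠JPB = 125.0° ✓; |PB| = 20.70 ✗.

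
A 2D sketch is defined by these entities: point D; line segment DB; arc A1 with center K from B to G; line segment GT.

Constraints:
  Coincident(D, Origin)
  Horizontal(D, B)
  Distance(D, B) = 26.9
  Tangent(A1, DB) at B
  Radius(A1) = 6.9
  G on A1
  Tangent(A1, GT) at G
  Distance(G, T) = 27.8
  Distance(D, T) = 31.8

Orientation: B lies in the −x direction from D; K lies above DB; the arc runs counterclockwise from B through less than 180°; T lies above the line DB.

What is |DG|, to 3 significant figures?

20.9

D is at the origin; DB is horizontal with |DB| = 26.9 and B on the −x side, so B = (-26.9, 0.00). Since A1 is tangent to DB there, KB ⟂ DB, so K = B + (0, 6.9) = (-26.9, 6.90). Since KG ⟂ GT (tangency), |KT| = √(6.9² + 27.8²) = 28.6 regardless of where G sits on A1. So T lies on both circle(D, 31.8) and circle(K, 28.6); the above-DB intersection is T = (-10.2, 30.1). G is the foot of the tangent from T: G = (-20.5, 4.33).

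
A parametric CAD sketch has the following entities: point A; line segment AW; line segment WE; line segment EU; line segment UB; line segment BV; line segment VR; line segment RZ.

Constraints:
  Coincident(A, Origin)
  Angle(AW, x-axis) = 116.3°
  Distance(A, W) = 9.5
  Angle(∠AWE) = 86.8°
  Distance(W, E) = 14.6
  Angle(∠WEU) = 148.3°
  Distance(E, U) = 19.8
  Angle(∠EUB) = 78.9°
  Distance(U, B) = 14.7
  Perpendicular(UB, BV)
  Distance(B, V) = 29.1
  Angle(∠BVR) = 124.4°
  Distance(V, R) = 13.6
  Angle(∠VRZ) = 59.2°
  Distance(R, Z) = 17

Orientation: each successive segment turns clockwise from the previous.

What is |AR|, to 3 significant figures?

21.6

A is at the origin; AW runs at 116.3° with length 9.5, so W = (-4.21, 8.52). ∠AWE = 86.8° gives WE at 23.1° from the x-axis; with |WE| = 14.6, E = (9.22, 14.2). ∠WEU = 148.3° gives EU at -8.60° from the x-axis; with |EU| = 19.8, U = (28.8, 11.3). ∠EUB = 78.9° gives UB at -110° from the x-axis; with |UB| = 14.7, B = (23.8, -2.56). UB is perpendicular to BV, so BV runs at 160°; with |BV| = 29.1, V = (-3.55, 7.25). ∠BVR = 124.4° gives VR at 105° from the x-axis; with |VR| = 13.6, R = (-7.01, 20.4). Then |AR| = |R − A| = 21.6.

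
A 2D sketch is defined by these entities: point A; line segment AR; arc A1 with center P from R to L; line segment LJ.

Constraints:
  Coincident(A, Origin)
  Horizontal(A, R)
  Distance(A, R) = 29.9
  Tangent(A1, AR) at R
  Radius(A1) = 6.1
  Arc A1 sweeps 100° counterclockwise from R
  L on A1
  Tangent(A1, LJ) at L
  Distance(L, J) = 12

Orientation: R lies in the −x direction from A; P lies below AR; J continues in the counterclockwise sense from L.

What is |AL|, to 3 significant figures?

36.6

A is at the origin; A and R share the same y with |AR| = 29.9 and R on the −x side, so R = (-29.9, 0.00). Tangency of A1 to AR means the radius PR is perpendicular to AR, so P = R + (0, -6.1) = (-29.9, -6.10). On A1, R sits at bearing 90° from P; a 100° counterclockwise sweep puts L at bearing 190°, so L = P + 6.1·(cos 190°, sin 190°) = (-35.9, -7.16). Then |AL| = |L − A| = 36.6.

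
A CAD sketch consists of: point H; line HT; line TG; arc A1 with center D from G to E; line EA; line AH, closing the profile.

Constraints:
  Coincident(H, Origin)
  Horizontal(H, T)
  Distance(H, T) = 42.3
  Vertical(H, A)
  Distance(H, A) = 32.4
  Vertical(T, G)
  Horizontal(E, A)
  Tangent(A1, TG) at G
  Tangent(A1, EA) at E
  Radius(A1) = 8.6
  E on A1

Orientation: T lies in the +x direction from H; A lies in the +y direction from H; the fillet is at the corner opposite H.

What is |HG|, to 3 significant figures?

48.5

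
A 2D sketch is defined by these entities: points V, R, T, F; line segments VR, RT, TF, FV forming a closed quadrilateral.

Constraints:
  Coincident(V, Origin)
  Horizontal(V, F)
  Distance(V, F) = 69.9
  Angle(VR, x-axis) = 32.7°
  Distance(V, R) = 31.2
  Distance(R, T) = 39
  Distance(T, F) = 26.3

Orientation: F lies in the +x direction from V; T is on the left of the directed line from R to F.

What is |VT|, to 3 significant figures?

69.2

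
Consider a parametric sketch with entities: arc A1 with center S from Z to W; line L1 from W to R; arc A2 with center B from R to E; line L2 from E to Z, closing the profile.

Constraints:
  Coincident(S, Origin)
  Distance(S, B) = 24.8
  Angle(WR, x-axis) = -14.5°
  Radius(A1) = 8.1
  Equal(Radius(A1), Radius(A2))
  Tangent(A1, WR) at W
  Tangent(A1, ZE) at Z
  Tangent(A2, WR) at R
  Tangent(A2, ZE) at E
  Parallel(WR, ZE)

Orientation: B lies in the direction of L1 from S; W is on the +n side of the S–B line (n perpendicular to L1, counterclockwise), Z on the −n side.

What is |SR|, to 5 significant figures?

26.089

The slot axis is L1's direction at -14.5°, so u = (cos -14.5°, sin -14.5°) = (0.96815, -0.25038) and n = (−sin -14.5°, cos -14.5°) = (0.25038, 0.96815). S is at the origin and B lies 24.8 along u from S, so B = 24.8·u = (24.010, -6.2094). Tangency of A1 to both parallel lines with radius 8.1 puts W and Z at S ± 8.1·n: W = (2.0281, 7.8420), Z = (-2.0281, -7.8420). Equal radii place R and E the same way about B: R = B + 8.1·n = (26.038, 1.6326), E = B − 8.1·n = (21.982, -14.051). Then |SR| = |R − S| = 26.089.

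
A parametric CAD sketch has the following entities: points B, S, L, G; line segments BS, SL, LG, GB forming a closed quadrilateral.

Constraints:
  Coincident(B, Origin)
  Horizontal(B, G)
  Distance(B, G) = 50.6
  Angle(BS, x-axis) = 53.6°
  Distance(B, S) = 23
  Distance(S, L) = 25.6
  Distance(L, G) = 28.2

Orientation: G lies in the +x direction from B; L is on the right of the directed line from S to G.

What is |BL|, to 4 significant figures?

23.53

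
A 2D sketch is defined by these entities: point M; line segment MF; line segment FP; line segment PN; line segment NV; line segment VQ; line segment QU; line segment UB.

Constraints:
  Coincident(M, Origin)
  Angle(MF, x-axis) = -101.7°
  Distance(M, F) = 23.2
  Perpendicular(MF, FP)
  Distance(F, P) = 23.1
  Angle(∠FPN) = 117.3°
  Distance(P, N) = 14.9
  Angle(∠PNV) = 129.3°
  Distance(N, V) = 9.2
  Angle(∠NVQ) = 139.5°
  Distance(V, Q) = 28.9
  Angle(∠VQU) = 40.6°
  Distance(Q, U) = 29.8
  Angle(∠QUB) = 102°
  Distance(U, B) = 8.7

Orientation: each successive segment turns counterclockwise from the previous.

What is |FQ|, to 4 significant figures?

34.40

∠PNV = 129.3° gives NV at 101.7° from the x-axis; with |NV| = 9.2, V = (25.43, -6.814). ∠NVQ = 139.5° gives VQ at 142.2° from the x-axis; with |VQ| = 28.9, Q = (2.591, 10.90). Then |FQ| = |Q − F| = 34.40.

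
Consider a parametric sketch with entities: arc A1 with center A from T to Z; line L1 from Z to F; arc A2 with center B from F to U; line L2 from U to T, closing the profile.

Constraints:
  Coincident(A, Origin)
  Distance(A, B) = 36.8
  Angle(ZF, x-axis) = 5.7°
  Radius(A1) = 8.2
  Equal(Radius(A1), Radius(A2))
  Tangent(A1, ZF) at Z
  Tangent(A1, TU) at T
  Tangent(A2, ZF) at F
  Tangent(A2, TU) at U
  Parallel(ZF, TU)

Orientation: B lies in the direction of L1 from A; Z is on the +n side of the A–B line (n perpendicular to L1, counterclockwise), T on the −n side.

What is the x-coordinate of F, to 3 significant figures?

35.8

The slot axis is L1's direction at 5.7°, so u = (cos 5.7°, sin 5.7°) = (0.995, 0.0993) and n = (−sin 5.7°, cos 5.7°) = (-0.0993, 0.995). A is at the origin and B lies 36.8 along u from A, so B = 36.8·u = (36.6, 3.65). Tangency of A1 to both parallel lines with radius 8.2 puts Z and T at A ± 8.2·n: Z = (-0.814, 8.16), T = (0.814, -8.16). Equal radii place F and U the same way about B: F = B + 8.2·n = (35.8, 11.8), U = B − 8.2·n = (37.4, -4.50). So F.x = 35.8.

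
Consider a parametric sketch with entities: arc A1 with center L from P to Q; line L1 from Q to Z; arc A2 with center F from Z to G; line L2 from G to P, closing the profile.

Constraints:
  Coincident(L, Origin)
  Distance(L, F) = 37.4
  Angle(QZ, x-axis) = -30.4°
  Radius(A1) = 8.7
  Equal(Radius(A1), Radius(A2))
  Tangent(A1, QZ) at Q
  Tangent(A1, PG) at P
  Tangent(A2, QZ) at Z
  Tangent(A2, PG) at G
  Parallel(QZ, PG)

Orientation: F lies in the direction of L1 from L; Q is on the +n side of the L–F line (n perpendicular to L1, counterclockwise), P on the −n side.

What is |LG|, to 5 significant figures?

38.399

The slot axis is L1's direction at -30.4°, so u = (cos -30.4°, sin -30.4°) = (0.86251, -0.50603) and n = (−sin -30.4°, cos -30.4°) = (0.50603, 0.86251). L is at the origin and F lies 37.4 along u from L, so F = 37.4·u = (32.258, -18.926). Tangency of A1 to both parallel lines with radius 8.7 puts Q and P at L ± 8.7·n: Q = (4.4025, 7.5039), P = (-4.4025, -7.5039). Equal radii place Z and G the same way about F: Z = F + 8.7·n = (36.661, -11.422), G = F − 8.7·n = (27.856, -26.430). Then |LG| = |G − L| = 38.399.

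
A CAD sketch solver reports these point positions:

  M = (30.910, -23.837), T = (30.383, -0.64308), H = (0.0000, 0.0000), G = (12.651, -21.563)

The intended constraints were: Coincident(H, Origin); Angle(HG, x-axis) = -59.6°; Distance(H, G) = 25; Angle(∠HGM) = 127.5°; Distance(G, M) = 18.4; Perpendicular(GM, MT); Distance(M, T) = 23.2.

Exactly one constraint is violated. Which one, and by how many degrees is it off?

Perpendicular(GM, MT) — off by 8.40°.

H = (0.00, 0.00) ✓; HG at -59.60° ✓; |HG| = 25.00 ✓; ∠HGM = 127.5° ✓; |GM| = 18.40 ✓; ∠(GM, MT) = 98.40° ✗; |MT| = 23.20 ✓.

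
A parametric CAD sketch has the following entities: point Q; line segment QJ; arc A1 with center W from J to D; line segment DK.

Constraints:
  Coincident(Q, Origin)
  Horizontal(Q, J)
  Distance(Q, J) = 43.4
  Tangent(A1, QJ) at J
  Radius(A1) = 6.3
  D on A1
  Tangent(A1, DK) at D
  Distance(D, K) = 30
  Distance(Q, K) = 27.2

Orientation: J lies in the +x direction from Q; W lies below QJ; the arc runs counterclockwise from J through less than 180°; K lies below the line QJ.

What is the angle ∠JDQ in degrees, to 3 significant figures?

157°

Checks: |QJ| = 43.40 ✓; |WD| = 6.300 ✓; ∠(WD, DK) = 90.00° ✓; |DK| = 30.00 ✓; |QK| = 27.20 ✓.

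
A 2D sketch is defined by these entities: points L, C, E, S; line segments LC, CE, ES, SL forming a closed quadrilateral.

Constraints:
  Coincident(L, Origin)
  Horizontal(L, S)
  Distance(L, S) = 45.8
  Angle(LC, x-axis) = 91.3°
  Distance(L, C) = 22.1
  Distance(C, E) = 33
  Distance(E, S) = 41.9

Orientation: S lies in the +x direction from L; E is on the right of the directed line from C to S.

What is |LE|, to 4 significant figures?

11.64

Checks: |CE| = 33.00 ✓; |ES| = 41.90 ✓.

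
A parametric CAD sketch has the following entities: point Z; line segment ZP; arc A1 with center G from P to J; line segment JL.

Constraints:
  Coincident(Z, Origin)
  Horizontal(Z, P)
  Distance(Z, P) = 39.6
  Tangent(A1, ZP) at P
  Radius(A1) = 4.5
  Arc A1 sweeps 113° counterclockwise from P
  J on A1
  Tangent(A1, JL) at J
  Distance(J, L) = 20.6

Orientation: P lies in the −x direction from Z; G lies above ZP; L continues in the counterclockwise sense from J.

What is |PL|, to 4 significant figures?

25.52

Z is at the origin; ZP is horizontal with |ZP| = 39.6 and P on the −x side, so P = (-39.60, 0.000). The tangent condition forces GP to be normal to ZP, so G = P + (0, 4.5) = (-39.60, 4.500). On A1, P sits at bearing -90° from G; a 113° counterclockwise sweep puts J at bearing 23°, so J = G + 4.5·(cos 23°, sin 23°) = (-35.46, 6.258). Since A1 is tangent to JL there, GJ ⟂ JL, so JL runs along (−sin 23°, cos 23°); with |JL| = 20.6, L = (-43.51, 25.22). Then |PL| = |L − P| = 25.52.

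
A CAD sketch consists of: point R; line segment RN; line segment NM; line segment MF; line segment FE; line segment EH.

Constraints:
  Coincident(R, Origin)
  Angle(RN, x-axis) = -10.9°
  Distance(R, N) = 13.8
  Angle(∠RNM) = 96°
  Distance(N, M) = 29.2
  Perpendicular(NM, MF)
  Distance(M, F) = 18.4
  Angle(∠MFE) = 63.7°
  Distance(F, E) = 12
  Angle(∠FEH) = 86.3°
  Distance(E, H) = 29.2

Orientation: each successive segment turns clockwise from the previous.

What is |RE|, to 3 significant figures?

19.9

R is at the origin; RN runs at -10.9° with length 13.8, so N = (13.6, -2.61). ∠RNM = 96.0° gives NM at -94.9° from the x-axis; with |NM| = 29.2, M = (11.1, -31.7). The perpendicularity gives MF at right angles to NM, so MF runs at 175°; with |MF| = 18.4, F = (-7.28, -30.1). ∠MFE = 63.7° gives FE at 58.8° from the x-axis; with |FE| = 12.0, E = (-1.06, -19.9). Then |RE| = |E − R| = 19.9.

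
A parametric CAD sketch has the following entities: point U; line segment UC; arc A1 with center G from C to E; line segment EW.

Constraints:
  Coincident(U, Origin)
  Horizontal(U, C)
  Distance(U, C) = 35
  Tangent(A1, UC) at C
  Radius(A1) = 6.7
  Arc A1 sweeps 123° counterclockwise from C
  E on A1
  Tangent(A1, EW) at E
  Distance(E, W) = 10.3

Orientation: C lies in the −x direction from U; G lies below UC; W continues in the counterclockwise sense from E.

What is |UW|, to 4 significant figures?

39.83

On A1, C sits at bearing 90° from G; a 123° counterclockwise sweep puts E at bearing 213°, so E = G + 6.7·(cos 213°, sin 213°) = (-40.62, -10.35). Tangency of A1 to EW means the radius GE is perpendicular to EW, so EW runs along (−sin 213°, cos 213°); with |EW| = 10.3, W = (-35.01, -18.99). Then |UW| = |W − U| = 39.83.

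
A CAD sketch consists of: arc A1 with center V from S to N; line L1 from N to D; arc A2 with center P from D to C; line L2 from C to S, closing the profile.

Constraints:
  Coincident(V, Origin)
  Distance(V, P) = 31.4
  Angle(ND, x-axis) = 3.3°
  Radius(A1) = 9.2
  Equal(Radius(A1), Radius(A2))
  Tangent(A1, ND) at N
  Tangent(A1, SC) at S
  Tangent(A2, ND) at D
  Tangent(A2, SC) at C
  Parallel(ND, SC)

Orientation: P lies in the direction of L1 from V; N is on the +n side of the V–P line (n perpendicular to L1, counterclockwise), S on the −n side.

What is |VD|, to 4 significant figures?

32.72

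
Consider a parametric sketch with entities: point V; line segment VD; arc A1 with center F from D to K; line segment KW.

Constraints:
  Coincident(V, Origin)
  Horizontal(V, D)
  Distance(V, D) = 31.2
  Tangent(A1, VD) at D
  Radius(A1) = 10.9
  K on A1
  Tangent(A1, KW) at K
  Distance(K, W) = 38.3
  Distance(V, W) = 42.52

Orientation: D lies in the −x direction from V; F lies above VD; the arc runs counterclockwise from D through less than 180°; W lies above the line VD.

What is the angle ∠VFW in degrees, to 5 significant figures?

70.699°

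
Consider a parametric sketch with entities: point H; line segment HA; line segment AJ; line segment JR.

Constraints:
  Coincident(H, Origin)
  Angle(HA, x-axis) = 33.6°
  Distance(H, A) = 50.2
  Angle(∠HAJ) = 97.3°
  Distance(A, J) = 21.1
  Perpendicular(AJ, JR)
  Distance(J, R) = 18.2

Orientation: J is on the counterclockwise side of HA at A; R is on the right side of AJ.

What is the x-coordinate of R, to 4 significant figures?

48.78

∠HAJ = 97.3°, so AJ runs at 33.6° + (180° − 97.3°) = 116.3° from the x-axis; with |AJ| = 21.1, J = A + 21.1·(cos 116.3°, sin 116.3°) = (32.46, 46.70). AJ ⟂ JR; with |JR| = 18.2 on the right of AJ, R = J + 18.2·(0.8965, 0.4431) = (48.78, 54.76). So R.x = 48.78.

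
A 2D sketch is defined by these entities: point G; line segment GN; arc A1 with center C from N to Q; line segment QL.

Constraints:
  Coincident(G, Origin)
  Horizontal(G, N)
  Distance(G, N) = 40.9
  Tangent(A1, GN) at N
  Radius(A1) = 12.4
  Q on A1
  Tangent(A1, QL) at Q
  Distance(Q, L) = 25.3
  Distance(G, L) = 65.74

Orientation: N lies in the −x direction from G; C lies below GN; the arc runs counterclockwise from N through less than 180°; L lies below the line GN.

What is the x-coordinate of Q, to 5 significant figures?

-53.293

G is at the origin; G and N share the same y with |GN| = 40.9 and N on the −x side, so N = (-40.900, 0.0000). Tangency of A1 to GN means the radius CN is perpendicular to GN, so C = N + (0, -12.4) = (-40.900, -12.400). Since CQ ⟂ QL (tangency), |CL| = √(12.4² + 25.3²) = 28.175 regardless of where Q sits on A1. So L lies on both circle(G, 65.74) and circle(C, 28.175); the below-GN intersection is L = (-54.162, -37.259). Q is the foot of the tangent from L: Q = (-53.293, -11.974).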